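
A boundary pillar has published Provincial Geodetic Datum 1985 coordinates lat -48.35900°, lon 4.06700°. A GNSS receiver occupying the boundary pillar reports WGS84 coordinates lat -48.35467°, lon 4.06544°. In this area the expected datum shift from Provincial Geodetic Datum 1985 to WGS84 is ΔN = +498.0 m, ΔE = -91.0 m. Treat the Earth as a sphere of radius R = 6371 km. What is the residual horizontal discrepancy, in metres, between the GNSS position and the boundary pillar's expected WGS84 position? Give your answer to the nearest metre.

Observed coordinate differences: Δφ = +0.00433°, Δλ = -0.00156°.
Converting to metres (1° lat = 111195 m, cos φ = 0.664461): observed ΔN = 481.5 m, observed ΔE = -115.3 m.
Subtracting the expected shift leaves a residual of 481.5 − (498.0) = -16.5 m north and -115.3 − (-91.0) = -24.3 m east.
Residual distance = √((-16.5)² + (-24.3)²) = 29.4 m.

29 m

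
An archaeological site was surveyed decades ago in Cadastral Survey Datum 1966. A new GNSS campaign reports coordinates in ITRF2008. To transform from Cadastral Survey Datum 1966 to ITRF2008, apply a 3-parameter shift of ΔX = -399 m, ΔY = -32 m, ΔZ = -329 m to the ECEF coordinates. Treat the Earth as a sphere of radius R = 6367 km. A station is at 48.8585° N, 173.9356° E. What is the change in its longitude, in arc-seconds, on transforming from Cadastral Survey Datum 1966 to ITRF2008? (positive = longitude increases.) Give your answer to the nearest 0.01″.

sin φ = 0.753087, cos φ = 0.657921, sin λ = 0.105646, cos λ = -0.994404.
East component: ΔE = −sin λ·ΔX + cos λ·ΔY = −(0.105646)(-399) + (-0.994404)(-32) = 73.97 m.
1° of latitude spans πR/180 = 111125 m; at latitude φ, 1° of longitude spans that × cos φ = 73111.5 m, so Δλ = 73.97 / 73111.5 × 3600 = 3.642″.

Δλ = 3.64″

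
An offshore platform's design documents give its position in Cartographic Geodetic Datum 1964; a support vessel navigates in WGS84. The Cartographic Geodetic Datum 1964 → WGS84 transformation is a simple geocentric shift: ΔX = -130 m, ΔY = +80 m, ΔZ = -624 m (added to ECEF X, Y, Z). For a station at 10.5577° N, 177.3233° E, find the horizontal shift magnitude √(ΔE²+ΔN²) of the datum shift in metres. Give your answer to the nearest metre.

The local east axis at (φ, λ) is (−sin λ, cos λ, 0), so ΔE = −sin(177.3233°)·(-130) + cos(177.3233°)·80 = -73.84 m.
The local north axis is (−sin φ cos λ, −sin φ sin λ, cos φ), giving ΔN = -23.793 − 0.685 − 613.436 = -637.91 m.
Horizontal magnitude = √(ΔE² + ΔN²) = √((-73.84)² + (-637.91)²) = 642.17 m.

642 m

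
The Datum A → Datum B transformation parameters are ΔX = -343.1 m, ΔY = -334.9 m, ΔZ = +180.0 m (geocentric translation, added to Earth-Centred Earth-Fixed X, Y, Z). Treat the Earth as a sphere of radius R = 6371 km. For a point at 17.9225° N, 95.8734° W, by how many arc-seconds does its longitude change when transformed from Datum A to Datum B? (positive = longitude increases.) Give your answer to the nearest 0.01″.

sin φ = 0.307730, cos φ = 0.951474, sin λ = -0.994750, cos λ = -0.102331.
East component: ΔE = −sin λ·ΔX + cos λ·ΔY = −(-0.994750)(-343.1) + (-0.102331)(-334.9) = -307.03 m.
1° of latitude spans πR/180 = 111195 m; at latitude φ, 1° of longitude spans that × cos φ = 105799.0 m, so Δλ = -307.03 / 105799.0 × 3600 = -10.447″.

Δλ = -10.45″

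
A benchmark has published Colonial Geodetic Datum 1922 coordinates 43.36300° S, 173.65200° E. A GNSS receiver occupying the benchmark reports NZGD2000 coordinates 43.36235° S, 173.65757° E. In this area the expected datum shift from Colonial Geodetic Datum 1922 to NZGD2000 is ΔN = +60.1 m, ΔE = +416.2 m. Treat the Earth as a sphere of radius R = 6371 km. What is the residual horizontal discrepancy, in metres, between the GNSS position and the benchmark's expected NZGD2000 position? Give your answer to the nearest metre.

Observed coordinate differences: Δφ = +0.00065°, Δλ = +0.00557°.
Converting to metres (1° lat = 111195 m, cos φ = 0.727018): observed ΔN = 72.3 m, observed ΔE = 450.3 m.
Subtracting the expected shift leaves a residual of 72.3 − (60.1) = 12.2 m north and 450.3 − (416.2) = 34.1 m east.
Residual distance = √(12.2² + 34.1²) = 36.2 m.

36 m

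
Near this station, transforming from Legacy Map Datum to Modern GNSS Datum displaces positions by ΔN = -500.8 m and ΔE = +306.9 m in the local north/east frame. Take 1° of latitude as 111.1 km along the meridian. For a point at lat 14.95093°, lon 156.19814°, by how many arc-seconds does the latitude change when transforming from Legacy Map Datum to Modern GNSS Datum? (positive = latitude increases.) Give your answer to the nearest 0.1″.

1° of latitude = 111.1 km, so Δφ = -500.8 / 111100 = -0.0045077° = -16.228″.

Δφ = -16.2″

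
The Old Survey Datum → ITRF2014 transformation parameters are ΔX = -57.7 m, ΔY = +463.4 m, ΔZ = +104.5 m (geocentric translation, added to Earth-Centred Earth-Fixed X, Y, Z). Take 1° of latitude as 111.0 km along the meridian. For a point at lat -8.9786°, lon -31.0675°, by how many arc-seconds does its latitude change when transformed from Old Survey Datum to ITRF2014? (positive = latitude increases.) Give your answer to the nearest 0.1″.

sin φ = -0.156066, cos φ = 0.987747, sin λ = -0.516048, cos λ = 0.856560.
North component: ΔN = −sin φ cos λ·ΔX − sin φ sin λ·ΔY + cos φ·ΔZ = −(-0.156066)(0.856560)(-57.7) − (-0.156066)(-0.516048)(463.4) + (0.987747)(104.5) = 58.19 m.
1° of latitude spans 111000 m, so Δφ = 58.19 / 111000 × 3600 = 1.887″.

Δφ = 1.9″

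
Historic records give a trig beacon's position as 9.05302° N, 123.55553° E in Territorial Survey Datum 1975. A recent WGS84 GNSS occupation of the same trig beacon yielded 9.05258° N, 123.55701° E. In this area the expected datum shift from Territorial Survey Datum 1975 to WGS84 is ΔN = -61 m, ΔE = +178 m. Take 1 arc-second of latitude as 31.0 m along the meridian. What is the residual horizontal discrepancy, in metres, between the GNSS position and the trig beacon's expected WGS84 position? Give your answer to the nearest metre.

Observed coordinate differences: Δφ = -0.00044°, Δλ = +0.00148°.
Converting to metres (1° lat = 111600 m, cos φ = 0.987543): observed ΔN = -49.1 m, observed ΔE = 163.1 m.
Subtracting the expected shift leaves a residual of -49.1 − (-61) = 11.9 m north and 163.1 − (178) = -14.9 m east.
Residual distance = √(11.9² + (-14.9)²) = 19.1 m.

19 m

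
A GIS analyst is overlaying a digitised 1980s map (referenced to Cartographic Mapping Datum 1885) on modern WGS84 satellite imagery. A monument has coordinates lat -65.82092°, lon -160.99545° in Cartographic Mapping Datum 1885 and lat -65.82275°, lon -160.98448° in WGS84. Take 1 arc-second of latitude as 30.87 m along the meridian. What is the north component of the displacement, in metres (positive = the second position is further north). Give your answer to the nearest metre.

Δφ = -65.82275° − -65.82092° = -0.00183°; Δλ = -160.98448° − -160.99545° = +0.01097°.
1° of latitude = 3600 × 30.87 = 111132 m.
ΔN = Δφ × 111132 = -203.4 m; ΔE = Δλ × 111132 × cos(-65.82092°) = +0.01097 × 111132 × 0.409590 = 499.3 m.

ΔN = -203 m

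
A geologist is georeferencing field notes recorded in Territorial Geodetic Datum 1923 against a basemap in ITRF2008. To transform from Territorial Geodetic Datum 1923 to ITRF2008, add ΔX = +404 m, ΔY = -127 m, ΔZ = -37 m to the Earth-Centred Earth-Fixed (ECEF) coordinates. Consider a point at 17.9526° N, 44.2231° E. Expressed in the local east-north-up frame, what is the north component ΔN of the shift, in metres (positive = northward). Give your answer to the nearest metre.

ΔN = -97 m

At φ = 17.9526°, λ = 44.2231°: sin φ = 0.308230, cos φ = 0.951312, sin λ = 0.697454, cos λ = 0.716629.
ΔN = −sin φ cos λ·ΔX − sin φ sin λ·ΔY + cos φ·ΔZ = −(0.308230)(0.716629)(404) − (0.308230)(0.697454)(-127) + (0.951312)(-37) = -97.13 m.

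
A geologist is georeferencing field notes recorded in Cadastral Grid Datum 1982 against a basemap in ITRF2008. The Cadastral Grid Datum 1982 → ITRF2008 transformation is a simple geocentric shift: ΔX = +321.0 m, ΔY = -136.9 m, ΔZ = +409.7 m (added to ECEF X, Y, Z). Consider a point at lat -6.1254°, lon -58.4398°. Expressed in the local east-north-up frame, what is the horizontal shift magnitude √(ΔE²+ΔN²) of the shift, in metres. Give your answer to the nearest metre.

At φ = -6.1254°, λ = -58.4398°: sin φ = -0.106705, cos φ = 0.994291, sin λ = -0.852091, cos λ = 0.523394.
ΔE = −sin λ·ΔX + cos λ·ΔY = −(-0.852091)·(321.0) + (0.523394)·(-136.9) = 201.87 m.
ΔN = −sin φ cos λ·ΔX − sin φ sin λ·ΔY + cos φ·ΔZ = −(-0.106705)(0.523394)(321.0) − (-0.106705)(-0.852091)(-136.9) + (0.994291)(409.7) = 437.74 m.
Horizontal magnitude = √(ΔE² + ΔN²) = √(201.87² + 437.74²) = 482.04 m.

482 m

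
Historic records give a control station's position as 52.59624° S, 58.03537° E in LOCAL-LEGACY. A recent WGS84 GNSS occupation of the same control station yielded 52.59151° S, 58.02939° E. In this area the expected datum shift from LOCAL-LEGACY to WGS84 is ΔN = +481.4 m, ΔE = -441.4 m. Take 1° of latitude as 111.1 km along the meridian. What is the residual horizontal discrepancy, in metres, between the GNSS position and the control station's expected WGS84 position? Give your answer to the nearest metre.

58 m

Observed coordinate differences: Δφ = +0.00473°, Δλ = -0.00598°.
Converting to metres (1° lat = 111100 m, cos φ = 0.607428): observed ΔN = 525.5 m, observed ΔE = -403.6 m.
Subtracting the expected shift leaves a residual of 525.5 − (481.4) = 44.1 m north and -403.6 − (-441.4) = 37.8 m east.
Residual distance = √(44.1² + 37.8²) = 58.1 m.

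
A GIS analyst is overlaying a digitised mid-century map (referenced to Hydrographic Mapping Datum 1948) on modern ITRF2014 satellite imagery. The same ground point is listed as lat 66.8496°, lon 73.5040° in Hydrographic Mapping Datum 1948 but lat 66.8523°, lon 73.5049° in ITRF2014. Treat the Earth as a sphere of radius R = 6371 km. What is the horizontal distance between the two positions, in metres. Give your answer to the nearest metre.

Δφ = 66.8523° − 66.8496° = +0.0027°; Δλ = 73.5049° − 73.5040° = +0.0009°.
1° along a meridian = πR/180 = 111195 m.
ΔN = Δφ × 111195 = 300.2 m; ΔE = Δλ × 111195 × cos(66.8496°) = +0.0009 × 111195 × 0.393146 = 39.3 m.
Distance = √(ΔE² + ΔN²) = √(39.3² + 300.2²) = 302.8 m.

303 m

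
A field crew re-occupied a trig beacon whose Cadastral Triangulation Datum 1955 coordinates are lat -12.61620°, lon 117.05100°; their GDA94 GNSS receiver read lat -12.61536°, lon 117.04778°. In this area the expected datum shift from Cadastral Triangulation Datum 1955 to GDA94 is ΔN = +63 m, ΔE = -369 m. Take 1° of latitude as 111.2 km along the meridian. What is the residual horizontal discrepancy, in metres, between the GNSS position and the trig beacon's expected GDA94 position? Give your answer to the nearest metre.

Observed coordinate differences: Δφ = +0.00084°, Δλ = -0.00322°.
Converting to metres (1° lat = 111200 m, cos φ = 0.975855): observed ΔN = 93.4 m, observed ΔE = -349.4 m.
Subtracting the expected shift leaves a residual of 93.4 − (63) = 30.4 m north and -349.4 − (-369) = 19.6 m east.
Residual distance = √(30.4² + 19.6²) = 36.2 m.

36 m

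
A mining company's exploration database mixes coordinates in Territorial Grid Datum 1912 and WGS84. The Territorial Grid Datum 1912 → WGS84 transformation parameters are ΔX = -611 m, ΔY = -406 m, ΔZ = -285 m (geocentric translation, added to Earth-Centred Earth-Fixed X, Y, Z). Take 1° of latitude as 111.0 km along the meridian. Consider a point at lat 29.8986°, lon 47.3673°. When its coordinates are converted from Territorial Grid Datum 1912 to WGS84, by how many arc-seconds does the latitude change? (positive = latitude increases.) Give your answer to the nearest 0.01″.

Δφ = 3.51″

sin φ = 0.498467, cos φ = 0.866909, sin λ = 0.735711, cos λ = 0.677296.
North component: ΔN = −sin φ cos λ·ΔX − sin φ sin λ·ΔY + cos φ·ΔZ = −(0.498467)(0.677296)(-611) − (0.498467)(0.735711)(-406) + (0.866909)(-285) = 108.10 m.
1° of latitude spans 111000 m, so Δφ = 108.10 / 111000 × 3600 = 3.506″.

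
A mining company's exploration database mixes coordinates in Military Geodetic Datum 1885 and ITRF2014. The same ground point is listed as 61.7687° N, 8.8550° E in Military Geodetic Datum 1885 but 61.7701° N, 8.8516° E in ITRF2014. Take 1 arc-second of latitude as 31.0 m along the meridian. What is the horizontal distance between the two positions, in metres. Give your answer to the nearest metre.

238 m

Δφ = 61.7701° − 61.7687° = +0.0014°; Δλ = 8.8516° − 8.8550° = -0.0034°.
1° of latitude = 3600 × 31.00 = 111600 m.
ΔN = Δφ × 111600 = 156.2 m; ΔE = Δλ × 111600 × cos(61.7687°) = -0.0034 × 111600 × 0.473032 = -179.5 m.
Distance = √(ΔE² + ΔN²) = √((-179.5)² + 156.2²) = 238.0 m.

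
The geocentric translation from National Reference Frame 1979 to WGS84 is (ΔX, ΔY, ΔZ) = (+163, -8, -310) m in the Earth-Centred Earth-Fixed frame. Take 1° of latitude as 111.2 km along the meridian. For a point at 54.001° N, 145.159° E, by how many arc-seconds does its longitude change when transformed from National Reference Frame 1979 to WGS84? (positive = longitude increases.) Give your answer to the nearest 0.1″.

Δλ = -4.8″

sin φ = 0.809027, cos φ = 0.587771, sin λ = 0.571301, cos λ = -0.820741.
East component: ΔE = −sin λ·ΔX + cos λ·ΔY = −(0.571301)(163) + (-0.820741)(-8) = -86.56 m.
1° of latitude spans 111200 m; at latitude φ, 1° of longitude spans that × cos φ = 65360.1 m, so Δλ = -86.56 / 65360.1 × 3600 = -4.767″.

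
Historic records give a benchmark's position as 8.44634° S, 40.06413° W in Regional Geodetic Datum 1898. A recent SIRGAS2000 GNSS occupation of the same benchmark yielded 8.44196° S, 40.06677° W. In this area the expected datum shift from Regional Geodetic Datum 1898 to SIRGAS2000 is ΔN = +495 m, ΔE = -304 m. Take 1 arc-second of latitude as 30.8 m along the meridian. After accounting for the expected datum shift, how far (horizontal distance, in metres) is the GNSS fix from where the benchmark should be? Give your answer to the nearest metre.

Observed coordinate differences: Δφ = +0.00438°, Δλ = -0.00264°.
Converting to metres (1° lat = 110880 m, cos φ = 0.989154): observed ΔN = 485.7 m, observed ΔE = -289.5 m.
Subtracting the expected shift leaves a residual of 485.7 − (495) = -9.3 m north and -289.5 − (-304) = 14.5 m east.
Residual distance = √((-9.3)² + 14.5²) = 17.2 m.

17 m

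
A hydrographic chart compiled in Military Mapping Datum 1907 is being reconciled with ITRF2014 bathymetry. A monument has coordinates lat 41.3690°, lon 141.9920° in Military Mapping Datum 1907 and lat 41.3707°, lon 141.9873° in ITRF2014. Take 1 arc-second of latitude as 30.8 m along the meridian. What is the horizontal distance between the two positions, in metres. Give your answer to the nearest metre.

434 m

Δφ = 41.3707° − 41.3690° = +0.0017°; Δλ = 141.9873° − 141.9920° = -0.0047°.
1° of latitude = 3600 × 30.80 = 110880 m.
ΔN = Δφ × 110880 = 188.5 m; ΔE = Δλ × 110880 × cos(41.3690°) = -0.0047 × 110880 × 0.750469 = -391.1 m.
Distance = √(ΔE² + ΔN²) = √((-391.1)² + 188.5²) = 434.2 m.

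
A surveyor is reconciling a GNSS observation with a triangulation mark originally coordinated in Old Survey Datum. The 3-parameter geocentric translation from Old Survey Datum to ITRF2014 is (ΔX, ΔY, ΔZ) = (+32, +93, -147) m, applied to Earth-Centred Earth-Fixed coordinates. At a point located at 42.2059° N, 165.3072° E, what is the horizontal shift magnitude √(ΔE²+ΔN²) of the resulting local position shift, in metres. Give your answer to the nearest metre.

143 m

At φ = 42.2059°, λ = 165.3072°: sin φ = 0.671797, cos φ = 0.740735, sin λ = 0.253636, cos λ = -0.967300.
ΔE = −sin λ·ΔX + cos λ·ΔY = −(0.253636)·(32) + (-0.967300)·(93) = -98.08 m.
ΔN = −sin φ cos λ·ΔX − sin φ sin λ·ΔY + cos φ·ΔZ = −(0.671797)(-0.967300)(32) − (0.671797)(0.253636)(93) + (0.740735)(-147) = -103.94 m.
Horizontal magnitude = √(ΔE² + ΔN²) = √((-98.08)² + (-103.94)²) = 142.91 m.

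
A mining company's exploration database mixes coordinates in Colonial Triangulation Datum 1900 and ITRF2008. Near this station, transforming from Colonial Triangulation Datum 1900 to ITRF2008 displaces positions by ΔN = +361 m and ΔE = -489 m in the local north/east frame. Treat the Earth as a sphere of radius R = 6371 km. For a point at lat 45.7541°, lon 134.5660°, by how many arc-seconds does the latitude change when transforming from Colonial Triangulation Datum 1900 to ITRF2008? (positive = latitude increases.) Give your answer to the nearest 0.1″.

On a sphere of radius R, 1 rad of latitude = R, so Δφ = ΔN / R = 361.0 / 6371000 = 5.6663e-05 rad = 11.688″.

Δφ = 11.7″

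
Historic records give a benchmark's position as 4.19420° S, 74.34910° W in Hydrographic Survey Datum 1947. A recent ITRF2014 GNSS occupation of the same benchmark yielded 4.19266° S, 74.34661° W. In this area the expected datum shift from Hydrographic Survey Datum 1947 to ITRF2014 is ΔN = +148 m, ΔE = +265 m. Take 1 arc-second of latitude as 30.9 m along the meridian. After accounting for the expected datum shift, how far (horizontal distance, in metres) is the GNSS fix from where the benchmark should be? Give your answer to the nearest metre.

26 m

Observed coordinate differences: Δφ = +0.00154°, Δλ = +0.00249°.
Converting to metres (1° lat = 111240 m, cos φ = 0.997322): observed ΔN = 171.3 m, observed ΔE = 276.2 m.
Subtracting the expected shift leaves a residual of 171.3 − (148) = 23.3 m north and 276.2 − (265) = 11.2 m east.
Residual distance = √(23.3² + 11.2²) = 25.9 m.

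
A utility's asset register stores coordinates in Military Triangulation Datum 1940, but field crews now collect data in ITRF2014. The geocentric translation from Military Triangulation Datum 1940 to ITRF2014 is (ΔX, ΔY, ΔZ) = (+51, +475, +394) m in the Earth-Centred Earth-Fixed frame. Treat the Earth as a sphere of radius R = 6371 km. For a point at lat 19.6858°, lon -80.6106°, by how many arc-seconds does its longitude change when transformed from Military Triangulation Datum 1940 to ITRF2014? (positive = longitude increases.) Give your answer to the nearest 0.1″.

Δλ = 4.4″

sin φ = 0.336862, cos φ = 0.941554, sin λ = -0.986602, cos λ = 0.163143.
East component: ΔE = −sin λ·ΔX + cos λ·ΔY = −(-0.986602)(51) + (0.163143)(475) = 127.81 m.
1° of latitude spans πR/180 = 111195 m; at latitude φ, 1° of longitude spans that × cos φ = 104696.0 m, so Δλ = 127.81 / 104696.0 × 3600 = 4.395″.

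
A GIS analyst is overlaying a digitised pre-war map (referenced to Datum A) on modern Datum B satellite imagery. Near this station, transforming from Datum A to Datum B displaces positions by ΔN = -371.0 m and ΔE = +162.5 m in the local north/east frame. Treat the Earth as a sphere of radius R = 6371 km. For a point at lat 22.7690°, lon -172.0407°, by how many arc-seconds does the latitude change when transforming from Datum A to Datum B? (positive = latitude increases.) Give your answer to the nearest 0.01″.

Δφ = -12.01″

On a sphere of radius R, 1 rad of latitude = R, so Δφ = ΔN / R = -371.0 / 6371000 = -5.8233e-05 rad = -12.011″.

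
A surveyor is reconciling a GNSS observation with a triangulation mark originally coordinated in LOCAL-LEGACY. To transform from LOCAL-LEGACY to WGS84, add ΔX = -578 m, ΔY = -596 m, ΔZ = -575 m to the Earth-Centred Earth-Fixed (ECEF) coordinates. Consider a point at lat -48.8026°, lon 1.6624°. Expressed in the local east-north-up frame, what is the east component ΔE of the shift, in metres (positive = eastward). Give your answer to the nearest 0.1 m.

At φ = -48.8026°, λ = 1.6624°: sin φ = -0.752445, cos φ = 0.658655, sin λ = 0.029010, cos λ = 0.999579.
ΔE = −sin λ·ΔX + cos λ·ΔY = −(0.029010)·(-578) + (0.999579)·(-596) = -578.98 m.

ΔE = -579.0 m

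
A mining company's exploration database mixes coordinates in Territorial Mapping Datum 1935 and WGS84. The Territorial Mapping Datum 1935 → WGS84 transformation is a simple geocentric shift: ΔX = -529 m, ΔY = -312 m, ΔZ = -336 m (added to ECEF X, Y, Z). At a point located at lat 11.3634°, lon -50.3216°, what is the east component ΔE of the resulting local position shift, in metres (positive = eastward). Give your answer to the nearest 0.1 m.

The local east axis at (φ, λ) is (−sin λ, cos λ, 0), so ΔE = −sin(-50.3216°)·(-529) + cos(-50.3216°)·(-312) = -606.34 m.

ΔE = -606.3 m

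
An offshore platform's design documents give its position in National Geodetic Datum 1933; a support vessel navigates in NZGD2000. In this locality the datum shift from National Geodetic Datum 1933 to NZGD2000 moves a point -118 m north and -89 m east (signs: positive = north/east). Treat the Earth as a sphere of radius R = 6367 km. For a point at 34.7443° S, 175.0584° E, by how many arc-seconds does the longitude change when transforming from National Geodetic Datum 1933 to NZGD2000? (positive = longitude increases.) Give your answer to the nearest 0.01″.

At latitude -34.7443°, cos φ = 0.821704.
One radian of longitude at latitude φ spans R cos φ, so Δλ = ΔE / (R cos φ) = -89.0 / (6367000 × 0.821704) = -1.7011e-05 rad = -3.509″.

Δλ = -3.51″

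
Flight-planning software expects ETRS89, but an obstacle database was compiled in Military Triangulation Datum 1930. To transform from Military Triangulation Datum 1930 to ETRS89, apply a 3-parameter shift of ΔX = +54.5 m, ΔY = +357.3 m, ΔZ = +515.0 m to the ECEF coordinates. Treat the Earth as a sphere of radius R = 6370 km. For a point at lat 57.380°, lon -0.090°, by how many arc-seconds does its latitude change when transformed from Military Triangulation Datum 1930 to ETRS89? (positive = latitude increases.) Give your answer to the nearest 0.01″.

Δφ = 7.52″

sin φ = 0.842264, cos φ = 0.539065, sin λ = -0.001571, cos λ = 0.999999.
North component: ΔN = −sin φ cos λ·ΔX − sin φ sin λ·ΔY + cos φ·ΔZ = −(0.842264)(0.999999)(54.5) − (0.842264)(-0.001571)(357.3) + (0.539065)(515.0) = 232.19 m.
1° of latitude spans πR/180 = 111177 m, so Δφ = 232.19 / 111177 × 3600 = 7.518″.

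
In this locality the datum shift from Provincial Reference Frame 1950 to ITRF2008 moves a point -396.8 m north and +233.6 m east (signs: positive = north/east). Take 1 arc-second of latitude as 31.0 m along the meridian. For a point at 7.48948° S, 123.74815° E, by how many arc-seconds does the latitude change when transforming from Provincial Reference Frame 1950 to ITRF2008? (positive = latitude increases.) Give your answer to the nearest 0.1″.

Δφ = -12.8″

1″ of latitude = 31.00 m, so Δφ = -396.8 / 31.00 = -12.800″.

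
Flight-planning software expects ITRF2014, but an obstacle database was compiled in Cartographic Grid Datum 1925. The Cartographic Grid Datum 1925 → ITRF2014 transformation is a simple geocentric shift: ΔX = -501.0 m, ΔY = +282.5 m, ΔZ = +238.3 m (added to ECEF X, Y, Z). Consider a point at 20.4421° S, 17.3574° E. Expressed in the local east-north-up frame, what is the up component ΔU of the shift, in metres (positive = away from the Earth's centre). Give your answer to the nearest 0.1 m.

ΔU = -452.3 m

The local up (radial) axis is (cos φ cos λ, cos φ sin λ, sin φ), giving ΔU = -448.072 + 78.971 − 83.229 = -452.33 m.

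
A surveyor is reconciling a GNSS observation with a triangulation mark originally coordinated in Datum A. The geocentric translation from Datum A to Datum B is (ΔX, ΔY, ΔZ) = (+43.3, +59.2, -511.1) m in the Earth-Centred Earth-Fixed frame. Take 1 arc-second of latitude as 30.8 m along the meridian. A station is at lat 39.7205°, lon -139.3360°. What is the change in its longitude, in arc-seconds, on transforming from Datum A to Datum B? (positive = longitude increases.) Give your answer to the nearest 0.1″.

sin φ = 0.639043, cos φ = 0.769171, sin λ = -0.651622, cos λ = -0.758544.
East component: ΔE = −sin λ·ΔX + cos λ·ΔY = −(-0.651622)(43.3) + (-0.758544)(59.2) = -16.69 m.
1° of latitude spans 3600 × 30.80 = 110880 m; at latitude φ, 1° of longitude spans that × cos φ = 85285.7 m, so Δλ = -16.69 / 85285.7 × 3600 = -0.705″.

Δλ = -0.7″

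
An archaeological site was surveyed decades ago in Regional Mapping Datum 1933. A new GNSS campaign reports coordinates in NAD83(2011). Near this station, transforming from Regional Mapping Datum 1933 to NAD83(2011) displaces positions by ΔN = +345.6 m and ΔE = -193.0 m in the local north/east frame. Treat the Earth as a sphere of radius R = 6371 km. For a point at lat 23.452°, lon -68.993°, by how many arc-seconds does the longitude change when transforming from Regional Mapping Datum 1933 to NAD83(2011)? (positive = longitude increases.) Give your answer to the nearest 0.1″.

At latitude 23.452°, cos φ = 0.917394.
One radian of longitude at latitude φ spans R cos φ, so Δλ = ΔE / (R cos φ) = -193.0 / (6371000 × 0.917394) = -3.3021e-05 rad = -6.811″.

Δλ = -6.8″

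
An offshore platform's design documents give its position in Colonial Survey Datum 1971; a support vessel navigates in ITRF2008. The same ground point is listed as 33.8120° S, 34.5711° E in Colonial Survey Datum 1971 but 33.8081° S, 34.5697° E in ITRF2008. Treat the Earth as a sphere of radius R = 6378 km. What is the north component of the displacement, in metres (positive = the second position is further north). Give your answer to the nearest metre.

ΔN = 434 m

Δφ = -33.8081° − -33.8120° = +0.0039°; Δλ = 34.5697° − 34.5711° = -0.0014°.
1° along a meridian = πR/180 = 111317 m.
ΔN = Δφ × 111317 = 434.1 m; ΔE = Δλ × 111317 × cos(-33.8120°) = -0.0014 × 111317 × 0.830868 = -129.5 m.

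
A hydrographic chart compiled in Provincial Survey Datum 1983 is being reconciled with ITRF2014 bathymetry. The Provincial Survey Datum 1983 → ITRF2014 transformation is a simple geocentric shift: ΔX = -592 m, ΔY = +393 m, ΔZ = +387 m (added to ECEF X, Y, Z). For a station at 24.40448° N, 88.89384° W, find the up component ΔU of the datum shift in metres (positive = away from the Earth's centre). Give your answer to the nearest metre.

The local up (radial) axis is (cos φ cos λ, cos φ sin λ, sin φ), giving ΔU = -10.407 − 357.819 + 159.899 = -208.33 m.

ΔU = -208 m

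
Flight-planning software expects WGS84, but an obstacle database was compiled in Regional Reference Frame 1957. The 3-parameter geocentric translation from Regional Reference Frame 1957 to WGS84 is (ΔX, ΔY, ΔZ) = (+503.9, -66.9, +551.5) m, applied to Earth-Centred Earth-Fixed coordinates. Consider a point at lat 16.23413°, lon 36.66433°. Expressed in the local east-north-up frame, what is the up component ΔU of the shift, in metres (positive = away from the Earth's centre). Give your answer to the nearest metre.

The local up (radial) axis is (cos φ cos λ, cos φ sin λ, sin φ), giving ΔU = 388.086 − 38.355 + 154.179 = 503.91 m.

ΔU = 504 m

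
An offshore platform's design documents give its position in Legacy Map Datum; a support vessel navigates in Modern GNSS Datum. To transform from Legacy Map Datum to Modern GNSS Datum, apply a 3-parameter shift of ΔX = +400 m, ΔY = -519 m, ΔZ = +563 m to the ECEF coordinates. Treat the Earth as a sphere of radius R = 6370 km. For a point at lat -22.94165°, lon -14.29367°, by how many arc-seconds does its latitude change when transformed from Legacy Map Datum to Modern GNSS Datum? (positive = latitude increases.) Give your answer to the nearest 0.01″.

sin φ = -0.389793, cos φ = 0.920902, sin λ = -0.246892, cos λ = 0.969043.
North component: ΔN = −sin φ cos λ·ΔX − sin φ sin λ·ΔY + cos φ·ΔZ = −(-0.389793)(0.969043)(400) − (-0.389793)(-0.246892)(-519) + (0.920902)(563) = 719.51 m.
1° of latitude spans πR/180 = 111177 m, so Δφ = 719.51 / 111177 × 3600 = 23.298″.

Δφ = 23.30″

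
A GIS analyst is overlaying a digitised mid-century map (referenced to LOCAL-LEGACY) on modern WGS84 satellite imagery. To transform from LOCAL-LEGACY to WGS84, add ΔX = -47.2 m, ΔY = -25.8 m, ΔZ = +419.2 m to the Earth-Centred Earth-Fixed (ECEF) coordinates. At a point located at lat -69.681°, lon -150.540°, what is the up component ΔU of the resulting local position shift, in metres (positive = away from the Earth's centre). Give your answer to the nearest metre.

ΔU = -374 m

The local up (radial) axis is (cos φ cos λ, cos φ sin λ, sin φ), giving ΔU = 14.271 + 4.406 − 393.115 = -374.44 m.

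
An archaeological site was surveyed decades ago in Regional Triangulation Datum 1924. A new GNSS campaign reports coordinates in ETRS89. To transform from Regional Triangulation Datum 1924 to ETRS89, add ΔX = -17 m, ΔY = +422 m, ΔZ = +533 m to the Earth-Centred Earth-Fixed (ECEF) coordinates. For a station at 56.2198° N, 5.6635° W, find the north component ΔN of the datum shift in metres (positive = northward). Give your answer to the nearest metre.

The local north axis is (−sin φ cos λ, −sin φ sin λ, cos φ), giving ΔN = 14.061 + 34.615 + 296.352 = 345.03 m.

ΔN = 345 m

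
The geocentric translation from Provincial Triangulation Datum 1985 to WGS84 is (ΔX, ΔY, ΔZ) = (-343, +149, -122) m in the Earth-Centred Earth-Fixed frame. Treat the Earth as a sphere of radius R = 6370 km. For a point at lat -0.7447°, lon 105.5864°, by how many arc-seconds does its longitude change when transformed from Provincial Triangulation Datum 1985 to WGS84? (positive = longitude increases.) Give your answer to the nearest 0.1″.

Δλ = 9.4″

sin φ = -0.012997, cos φ = 0.999916, sin λ = 0.963226, cos λ = -0.268691.
East component: ΔE = −sin λ·ΔX + cos λ·ΔY = −(0.963226)(-343) + (-0.268691)(149) = 290.35 m.
1° of latitude spans πR/180 = 111177 m; at latitude φ, 1° of longitude spans that × cos φ = 111168.1 m, so Δλ = 290.35 / 111168.1 × 3600 = 9.403″.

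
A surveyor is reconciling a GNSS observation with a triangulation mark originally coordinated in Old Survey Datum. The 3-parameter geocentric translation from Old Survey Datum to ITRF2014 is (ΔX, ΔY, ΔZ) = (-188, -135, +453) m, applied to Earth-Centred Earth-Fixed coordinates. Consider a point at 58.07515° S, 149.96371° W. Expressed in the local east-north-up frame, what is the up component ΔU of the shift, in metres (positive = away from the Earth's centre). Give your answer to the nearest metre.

At φ = -58.07515°, λ = -149.96371°: sin φ = -0.848742, cos φ = 0.528806, sin λ = -0.500548, cos λ = -0.865709.
ΔU = cos φ cos λ·ΔX + cos φ sin λ·ΔY + sin φ·ΔZ = (0.528806)(-0.865709)(-188) + (0.528806)(-0.500548)(-135) + (-0.848742)(453) = -262.68 m.

ΔU = -263 m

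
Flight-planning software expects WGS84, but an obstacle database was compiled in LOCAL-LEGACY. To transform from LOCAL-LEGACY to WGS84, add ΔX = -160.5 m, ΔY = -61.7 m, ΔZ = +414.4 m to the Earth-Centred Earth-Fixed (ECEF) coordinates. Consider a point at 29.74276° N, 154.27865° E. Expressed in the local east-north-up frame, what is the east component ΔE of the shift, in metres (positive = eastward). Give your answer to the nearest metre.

ΔE = 125 m

At φ = 29.74276°, λ = 154.27865°: sin φ = 0.496107, cos φ = 0.868262, sin λ = 0.433995, cos λ = -0.900915.
ΔE = −sin λ·ΔX + cos λ·ΔY = −(0.433995)·(-160.5) + (-0.900915)·(-61.7) = 125.24 m.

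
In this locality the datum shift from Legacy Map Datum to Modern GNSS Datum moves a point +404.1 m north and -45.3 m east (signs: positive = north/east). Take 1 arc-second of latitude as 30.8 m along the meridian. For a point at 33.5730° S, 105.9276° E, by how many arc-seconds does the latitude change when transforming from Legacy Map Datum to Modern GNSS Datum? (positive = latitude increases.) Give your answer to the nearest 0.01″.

1″ of latitude = 30.80 m, so Δφ = 404.1 / 30.80 = 13.120″.

Δφ = 13.12″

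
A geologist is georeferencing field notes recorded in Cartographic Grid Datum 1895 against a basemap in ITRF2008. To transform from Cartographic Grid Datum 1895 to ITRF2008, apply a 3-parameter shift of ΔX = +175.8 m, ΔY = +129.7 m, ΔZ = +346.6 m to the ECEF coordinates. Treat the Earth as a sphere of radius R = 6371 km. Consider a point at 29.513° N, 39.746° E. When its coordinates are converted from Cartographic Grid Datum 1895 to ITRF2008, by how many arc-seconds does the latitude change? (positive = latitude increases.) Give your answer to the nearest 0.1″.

Δφ = 6.3″

sin φ = 0.492621, cos φ = 0.870244, sin λ = 0.639385, cos λ = 0.768886.
North component: ΔN = −sin φ cos λ·ΔX − sin φ sin λ·ΔY + cos φ·ΔZ = −(0.492621)(0.768886)(175.8) − (0.492621)(0.639385)(129.7) + (0.870244)(346.6) = 194.19 m.
1° of latitude spans πR/180 = 111195 m, so Δφ = 194.19 / 111195 × 3600 = 6.287″.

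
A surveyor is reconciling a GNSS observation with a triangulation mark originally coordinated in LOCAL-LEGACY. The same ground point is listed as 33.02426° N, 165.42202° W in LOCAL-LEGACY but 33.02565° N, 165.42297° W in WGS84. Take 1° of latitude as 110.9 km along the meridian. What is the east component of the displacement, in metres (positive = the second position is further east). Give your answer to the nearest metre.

ΔE = -88 m

Δφ = 33.02565° − 33.02426° = +0.00139°; Δλ = -165.42297° − -165.42202° = -0.00095°.
ΔN = Δφ × 110900 = 154.2 m; ΔE = Δλ × 110900 × cos(33.02426°) = -0.00095 × 110900 × 0.838440 = -88.3 m.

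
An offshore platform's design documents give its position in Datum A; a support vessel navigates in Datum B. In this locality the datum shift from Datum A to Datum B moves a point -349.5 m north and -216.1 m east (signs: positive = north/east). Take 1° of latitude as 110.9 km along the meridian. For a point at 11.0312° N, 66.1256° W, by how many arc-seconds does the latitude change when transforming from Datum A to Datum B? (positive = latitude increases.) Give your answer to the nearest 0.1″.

1° of latitude = 110.9 km, so Δφ = -349.5 / 110900 = -0.0031515° = -11.345″.

Δφ = -11.3″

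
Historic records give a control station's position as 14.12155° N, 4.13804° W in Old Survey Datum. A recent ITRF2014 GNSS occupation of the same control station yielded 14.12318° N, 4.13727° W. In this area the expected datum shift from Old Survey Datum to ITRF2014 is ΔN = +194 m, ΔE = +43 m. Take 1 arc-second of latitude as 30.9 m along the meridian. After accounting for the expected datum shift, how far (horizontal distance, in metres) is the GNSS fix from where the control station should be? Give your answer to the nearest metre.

42 m

Observed coordinate differences: Δφ = +0.00163°, Δλ = +0.00077°.
Converting to metres (1° lat = 111240 m, cos φ = 0.969780): observed ΔN = 181.3 m, observed ΔE = 83.1 m.
Subtracting the expected shift leaves a residual of 181.3 − (194) = -12.7 m north and 83.1 − (43) = 40.1 m east.
Residual distance = √((-12.7)² + 40.1²) = 42.0 m.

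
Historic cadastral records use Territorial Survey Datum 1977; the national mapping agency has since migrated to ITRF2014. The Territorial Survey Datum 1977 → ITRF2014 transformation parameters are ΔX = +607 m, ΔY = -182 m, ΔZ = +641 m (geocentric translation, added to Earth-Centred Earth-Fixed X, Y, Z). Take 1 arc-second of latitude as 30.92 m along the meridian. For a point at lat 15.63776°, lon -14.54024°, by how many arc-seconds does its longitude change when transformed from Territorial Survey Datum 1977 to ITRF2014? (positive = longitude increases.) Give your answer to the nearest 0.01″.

sin φ = 0.269555, cos φ = 0.962985, sin λ = -0.251060, cos λ = 0.967972.
East component: ΔE = −sin λ·ΔX + cos λ·ΔY = −(-0.251060)(607) + (0.967972)(-182) = -23.78 m.
1° of latitude spans 3600 × 30.92 = 111312 m; at latitude φ, 1° of longitude spans that × cos φ = 107191.8 m, so Δλ = -23.78 / 107191.8 × 3600 = -0.799″.

Δλ = -0.80″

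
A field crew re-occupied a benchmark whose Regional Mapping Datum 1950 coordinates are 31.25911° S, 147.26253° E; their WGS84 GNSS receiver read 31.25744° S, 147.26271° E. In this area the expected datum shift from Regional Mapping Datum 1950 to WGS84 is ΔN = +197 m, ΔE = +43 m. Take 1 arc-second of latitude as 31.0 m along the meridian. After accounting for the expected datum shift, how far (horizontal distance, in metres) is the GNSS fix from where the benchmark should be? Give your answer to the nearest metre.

Observed coordinate differences: Δφ = +0.00167°, Δλ = +0.00018°.
Converting to metres (1° lat = 111600 m, cos φ = 0.854829): observed ΔN = 186.4 m, observed ΔE = 17.2 m.
Subtracting the expected shift leaves a residual of 186.4 − (197) = -10.6 m north and 17.2 − (43) = -25.8 m east.
Residual distance = √((-10.6)² + (-25.8)²) = 27.9 m.

28 m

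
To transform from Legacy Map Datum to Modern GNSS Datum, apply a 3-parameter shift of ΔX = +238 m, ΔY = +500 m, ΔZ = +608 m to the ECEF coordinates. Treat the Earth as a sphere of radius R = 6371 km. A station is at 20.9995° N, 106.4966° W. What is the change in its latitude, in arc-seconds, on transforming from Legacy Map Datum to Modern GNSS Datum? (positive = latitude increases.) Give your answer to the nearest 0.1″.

Δφ = 24.7″

sin φ = 0.358360, cos φ = 0.933584, sin λ = -0.958837, cos λ = -0.283958.
North component: ΔN = −sin φ cos λ·ΔX − sin φ sin λ·ΔY + cos φ·ΔZ = −(0.358360)(-0.283958)(238) − (0.358360)(-0.958837)(500) + (0.933584)(608) = 763.64 m.
1° of latitude spans πR/180 = 111195 m, so Δφ = 763.64 / 111195 × 3600 = 24.723″.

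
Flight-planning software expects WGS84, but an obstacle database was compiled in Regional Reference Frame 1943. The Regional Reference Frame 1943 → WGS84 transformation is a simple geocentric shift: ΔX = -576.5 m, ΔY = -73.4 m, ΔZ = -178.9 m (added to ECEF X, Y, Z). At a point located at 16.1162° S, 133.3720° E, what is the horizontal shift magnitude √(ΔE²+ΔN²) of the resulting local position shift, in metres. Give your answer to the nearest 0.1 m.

475.7 m

The local east axis at (φ, λ) is (−sin λ, cos λ, 0), so ΔE = −sin(133.3720°)·(-576.5) + cos(133.3720°)·(-73.4) = 469.47 m.
The local north axis is (−sin φ cos λ, −sin φ sin λ, cos φ), giving ΔN = 109.897 − 14.811 − 171.869 = -76.78 m.
Horizontal magnitude = √(ΔE² + ΔN²) = √(469.47² + (-76.78)²) = 475.71 m.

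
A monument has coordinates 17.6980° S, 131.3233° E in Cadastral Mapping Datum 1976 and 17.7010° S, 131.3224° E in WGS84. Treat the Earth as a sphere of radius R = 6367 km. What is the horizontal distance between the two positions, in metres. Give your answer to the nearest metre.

Δφ = -17.7010° − -17.6980° = -0.0030°; Δλ = 131.3224° − 131.3233° = -0.0009°.
1° along a meridian = πR/180 = 111125 m.
ΔN = Δφ × 111125 = -333.4 m; ΔE = Δλ × 111125 × cos(-17.6980°) = -0.0009 × 111125 × 0.952672 = -95.3 m.
Distance = √(ΔE² + ΔN²) = √((-95.3)² + (-333.4)²) = 346.7 m.

347 m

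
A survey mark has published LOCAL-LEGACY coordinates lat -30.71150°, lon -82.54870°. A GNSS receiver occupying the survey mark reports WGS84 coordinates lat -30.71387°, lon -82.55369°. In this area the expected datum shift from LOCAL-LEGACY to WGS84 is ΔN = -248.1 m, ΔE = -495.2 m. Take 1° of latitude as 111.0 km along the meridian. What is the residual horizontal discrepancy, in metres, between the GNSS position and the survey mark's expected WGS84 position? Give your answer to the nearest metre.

Observed coordinate differences: Δφ = -0.00237°, Δλ = -0.00499°.
Converting to metres (1° lat = 111000 m, cos φ = 0.859750): observed ΔN = -263.1 m, observed ΔE = -476.2 m.
Subtracting the expected shift leaves a residual of -263.1 − (-248.1) = -15.0 m north and -476.2 − (-495.2) = 19.0 m east.
Residual distance = √((-15.0)² + 19.0²) = 24.2 m.

24 m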